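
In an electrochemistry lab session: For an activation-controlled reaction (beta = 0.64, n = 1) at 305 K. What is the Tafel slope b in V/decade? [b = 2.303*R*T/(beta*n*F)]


Apply the Tafel slope relation: b = 2.303*R*T/(beta*n*F)
Numerator: 2.303 * 8.314 * 305 = 5839.88
Denominator: 0.64 * 1 * 96485 = 61750.4
b = 5839.88 / 61750.4 = 0.095 V/decade

0.095 V/decade


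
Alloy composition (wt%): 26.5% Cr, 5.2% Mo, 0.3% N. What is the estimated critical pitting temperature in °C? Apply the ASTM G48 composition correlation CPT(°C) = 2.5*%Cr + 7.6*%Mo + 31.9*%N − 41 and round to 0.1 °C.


Apply the ASTM G48 empirical CPT estimate: CPT(°C) = 2.5*%Cr + 7.6*%Mo + 31.9*%N − 41
2.5*26.5 = 66.25; 7.6*5.2 = 39.52; 31.9*0.3 = 9.57
CPT = 66.25 + 39.52 + 9.57 − 41 = 74.34 °C
Rounded to 0.1 °C: CPT ≈ 74.3 °C

74.3 °C


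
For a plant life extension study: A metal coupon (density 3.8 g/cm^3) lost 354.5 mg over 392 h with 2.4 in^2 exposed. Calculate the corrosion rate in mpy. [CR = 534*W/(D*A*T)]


Apply the mpy weight-loss relation: CR = 534 * W / (D * A * T)
Numerator: 534 * 354.5 = 189303.0
Denominator: 3.8 * 2.4 * 392 = 3575.04
CR = 189303.0 / 3575.04 = 52.951 mpy

52.951 mpy


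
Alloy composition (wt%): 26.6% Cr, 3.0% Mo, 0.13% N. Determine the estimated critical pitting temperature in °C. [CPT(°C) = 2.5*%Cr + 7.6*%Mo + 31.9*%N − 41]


Apply the ASTM G48 empirical CPT estimate: CPT(°C) = 2.5*%Cr + 7.6*%Mo + 31.9*%N − 41
2.5*26.6 = 66.5; 7.6*3.0 = 22.8; 31.9*0.13 = 4.147
CPT = 66.5 + 22.8 + 4.147 − 41 = 52.447 °C
Rounded to 0.1 °C: CPT ≈ 52.4 °C

52.4 °C


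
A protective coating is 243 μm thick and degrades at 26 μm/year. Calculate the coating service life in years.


Service life = thickness / degradation rate
Life = 243 / 26 = 9.3 years

9.3 years


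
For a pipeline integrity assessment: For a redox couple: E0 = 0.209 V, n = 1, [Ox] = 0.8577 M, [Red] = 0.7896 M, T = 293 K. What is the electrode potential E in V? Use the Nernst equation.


Apply the Nernst equation: E = E0 + (RT/nF)*ln([Ox]/[Red])
Step 1: RT/nF = 8.314*293/(1*96485) = 0.02524747 V
Step 2: [Ox]/[Red] = 0.8577/0.7896 = 1.086246
Step 3: ln(1.086246) = 0.082728
Step 4: correction = 0.02524747 * 0.082728 = 0.0021 V
E = 0.209 + 0.0021 = 0.2111 V

0.2111 V


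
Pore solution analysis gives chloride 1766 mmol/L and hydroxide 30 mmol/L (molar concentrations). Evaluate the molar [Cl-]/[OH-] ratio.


Threshold parameter = [Cl-] / [OH-] (molar basis; both in mmol/L, so units cancel)
Ratio = 1766 / 30 = 58.87

58.87


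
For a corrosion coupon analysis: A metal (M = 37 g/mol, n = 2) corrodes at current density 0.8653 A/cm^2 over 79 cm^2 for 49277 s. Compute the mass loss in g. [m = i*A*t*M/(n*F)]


Apply Faraday's law: m = i*A*t*M / (n*F)
Total charge passed Q = i*A*t = 0.8653*79*49277 = 3368511.6599 C
m = Q*M/(n*F) = 3368511.6599*37/(2*96485) = 645.87724 g

645.87724 g


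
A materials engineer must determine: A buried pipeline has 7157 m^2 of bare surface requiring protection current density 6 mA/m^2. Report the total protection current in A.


I = area * current density, then convert mA → A (÷1000)
I = 7157 * 6 / 1000 = 42.94 A

42.94 A


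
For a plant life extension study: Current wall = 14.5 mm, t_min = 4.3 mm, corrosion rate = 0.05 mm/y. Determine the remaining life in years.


Apply the remaining-life relation: RL = (t_current − t_min) / CR
RL = (14.5 − 4.3) / 0.05 = 10.2 / 0.05 = 204.0 years

204.0 years


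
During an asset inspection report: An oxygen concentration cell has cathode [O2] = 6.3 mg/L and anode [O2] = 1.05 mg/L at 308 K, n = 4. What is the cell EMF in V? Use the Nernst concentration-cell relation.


Apply the Nernst concentration-cell relation: E = (RT/nF)*ln(C_cathode/C_anode)
RT/nF = 8.314*308/(4*96485) = 0.006635 V
ln(6.3/1.05) = 1.79176
E = 0.006635 * 1.79176 = 0.01189 V

0.01189 V


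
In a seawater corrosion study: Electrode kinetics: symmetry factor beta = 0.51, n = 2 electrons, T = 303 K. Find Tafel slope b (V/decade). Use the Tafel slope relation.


Apply the Tafel slope relation: b = 2.303*R*T/(beta*n*F)
Numerator: 2.303 * 8.314 * 303 = 5801.58
Denominator: 0.51 * 2 * 96485 = 98414.7
b = 5801.58 / 98414.7 = 0.059 V/decade

0.059 V/decade


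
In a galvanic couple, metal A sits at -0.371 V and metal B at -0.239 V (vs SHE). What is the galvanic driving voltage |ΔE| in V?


Driving voltage is the absolute potential difference.
|ΔE| = |-0.371 − (-0.239)| = 0.132 V

0.132 V


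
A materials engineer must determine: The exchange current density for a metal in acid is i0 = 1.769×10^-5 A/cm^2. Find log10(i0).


i0 = 1.769×10^-5 A/cm^2
log10(i0) = -4.752

-4.752


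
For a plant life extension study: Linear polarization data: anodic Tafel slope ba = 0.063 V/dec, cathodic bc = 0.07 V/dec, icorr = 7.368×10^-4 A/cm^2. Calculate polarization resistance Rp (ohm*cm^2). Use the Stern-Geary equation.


Apply the Stern-Geary equation: Rp = ba*bc / (2.303*icorr*(ba+bc))
ba*bc = 0.063*0.07 = 0.00441
ba+bc = 0.133; 2.303*icorr*(ba+bc) = 2.303*7.368×10^-4*0.133 = 2.256811×10^-4
Rp = 0.00441 / 2.256811×10^-4 = 19.54 ohm*cm^2

19.54 ohm*cm^2


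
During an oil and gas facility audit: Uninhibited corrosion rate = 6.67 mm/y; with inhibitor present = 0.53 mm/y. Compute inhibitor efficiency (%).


Apply the inhibitor-efficiency definition: IE = (CR_blank − CR_inh)/CR_blank × 100
IE = (6.67 − 0.53) / 6.67 × 100
IE = 6.14 / 6.67 × 100 = 92.1 %

92.1 %


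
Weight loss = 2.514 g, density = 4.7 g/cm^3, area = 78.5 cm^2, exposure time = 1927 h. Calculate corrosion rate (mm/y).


Apply the mm/y weight-loss relation: CR = 87600 * W / (D * A * T)
Numerator: 87600 * 2.514 = 220226.4
Denominator: 4.7 * 78.5 * 1927 = 710966.65
CR = 220226.4 / 710966.65 = 0.3098 mm/y

0.3098 mm/y


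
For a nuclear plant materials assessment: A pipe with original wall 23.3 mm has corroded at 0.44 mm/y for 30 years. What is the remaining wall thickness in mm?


Remaining wall = original − CR × time
t = 23.3 − 0.44*30 = 23.3 − 13.2 = 10.1 mm

10.1 mm


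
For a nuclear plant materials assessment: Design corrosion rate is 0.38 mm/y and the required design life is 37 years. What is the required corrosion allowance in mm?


Corrosion allowance = CR × design life
CA = 0.38 * 37 = 14.06 mm

14.06 mm


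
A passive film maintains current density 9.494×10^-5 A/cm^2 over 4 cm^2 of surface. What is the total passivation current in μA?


I = i_pass * A, then convert A → μA (×10^6)
I = 9.494×10^-5 * 4 * 10^6 = 379.76 μA

379.76 μA


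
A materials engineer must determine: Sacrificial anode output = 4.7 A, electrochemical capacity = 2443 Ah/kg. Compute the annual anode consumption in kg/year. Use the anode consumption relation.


Annual consumption = current * hours per year / capacity
Rate = 4.7 * 8760 / 2443 = 16.9 kg/year

16.9 kg/year


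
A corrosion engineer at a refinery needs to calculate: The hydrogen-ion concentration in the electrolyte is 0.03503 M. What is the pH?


pH = −log10[H+]
pH = −log10(0.03503) = 1.46

1.46


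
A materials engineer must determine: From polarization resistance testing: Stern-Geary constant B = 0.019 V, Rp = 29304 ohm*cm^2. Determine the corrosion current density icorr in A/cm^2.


Apply the Stern-Geary relation: icorr = B / Rp
icorr = 0.019 / 29304 = 6.484×10^-7 A/cm^2

6.484×10^-7 A/cm^2


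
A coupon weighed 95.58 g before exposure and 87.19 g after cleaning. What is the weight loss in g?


Weight loss = initial − final
WL = 95.58 − 87.19 = 8.39 g

8.39 g


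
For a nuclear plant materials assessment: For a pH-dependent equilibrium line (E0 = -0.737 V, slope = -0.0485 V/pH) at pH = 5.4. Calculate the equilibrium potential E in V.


Apply the Pourbaix line equation: E = E0 + slope*pH
E = -0.737 + (-0.0485)*5.4 = -0.737 + (-0.2619) = -0.9989 V
Rounded to 3 decimal places: E = -0.999 V

-0.999 V


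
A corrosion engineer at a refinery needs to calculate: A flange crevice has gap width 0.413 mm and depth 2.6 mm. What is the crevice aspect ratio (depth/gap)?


Aspect ratio = depth / gap
Ratio = 2.6 / 0.413 = 6.3

6.3


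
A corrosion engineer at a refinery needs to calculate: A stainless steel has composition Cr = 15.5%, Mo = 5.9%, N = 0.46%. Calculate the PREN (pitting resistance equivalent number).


Apply the PREN formula: PREN = Cr + 3.3*Mo + 16*N
PREN = 15.5 + 3.3*5.9 + 16*0.46
PREN = 15.5 + 19.47 + 7.36 = 42.33

42.33


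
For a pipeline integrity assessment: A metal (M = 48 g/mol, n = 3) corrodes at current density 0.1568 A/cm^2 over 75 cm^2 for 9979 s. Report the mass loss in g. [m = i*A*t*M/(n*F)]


Apply Faraday's law: m = i*A*t*M / (n*F)
Total charge passed Q = i*A*t = 0.1568*75*9979 = 117353.04 C
m = Q*M/(n*F) = 117353.04*48/(3*96485) = 19.46052 g

19.46052 g


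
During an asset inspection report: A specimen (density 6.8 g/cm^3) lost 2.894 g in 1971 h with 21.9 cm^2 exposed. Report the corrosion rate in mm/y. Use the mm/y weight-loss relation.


Apply the mm/y weight-loss relation: CR = 87600 * W / (D * A * T)
Numerator: 87600 * 2.894 = 253514.4
Denominator: 6.8 * 21.9 * 1971 = 293521.32
CR = 253514.4 / 293521.32 = 0.8637 mm/y

0.8637 mm/y


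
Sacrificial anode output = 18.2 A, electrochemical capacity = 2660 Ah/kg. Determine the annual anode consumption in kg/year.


Annual consumption = current * hours per year / capacity
Rate = 18.2 * 8760 / 2660 = 59.9 kg/year

59.9 kg/year


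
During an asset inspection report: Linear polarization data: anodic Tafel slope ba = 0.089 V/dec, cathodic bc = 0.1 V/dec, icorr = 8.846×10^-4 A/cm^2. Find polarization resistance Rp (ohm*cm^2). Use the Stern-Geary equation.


Apply the Stern-Geary equation: Rp = ba*bc / (2.303*icorr*(ba+bc))
ba*bc = 0.089*0.1 = 0.0089
ba+bc = 0.189; 2.303*icorr*(ba+bc) = 2.303*8.846×10^-4*0.189 = 3.8503719×10^-4
Rp = 0.0089 / 3.8503719×10^-4 = 23.11 ohm*cm^2

23.11 ohm*cm^2


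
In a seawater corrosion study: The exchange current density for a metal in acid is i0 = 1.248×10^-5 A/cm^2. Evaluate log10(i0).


i0 = 1.248×10^-5 A/cm^2
log10(i0) = -4.904

-4.904


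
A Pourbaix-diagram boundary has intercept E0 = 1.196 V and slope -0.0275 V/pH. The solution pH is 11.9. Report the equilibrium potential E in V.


Apply the Pourbaix line equation: E = E0 + slope*pH
E = 1.196 + (-0.0275)*11.9 = 1.196 + (-0.32725) = 0.86875 V
Rounded to 4 decimal places: E = 0.8688 V

0.8688 V


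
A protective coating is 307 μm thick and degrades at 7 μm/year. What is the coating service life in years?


Service life = thickness / degradation rate
Life = 307 / 7 = 43.9 years

43.9 years


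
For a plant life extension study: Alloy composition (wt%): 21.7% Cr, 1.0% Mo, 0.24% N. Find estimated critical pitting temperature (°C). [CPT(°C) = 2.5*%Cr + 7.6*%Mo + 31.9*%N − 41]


Apply the ASTM G48 empirical CPT estimate: CPT(°C) = 2.5*%Cr + 7.6*%Mo + 31.9*%N − 41
2.5*21.7 = 54.25; 7.6*1.0 = 7.6; 31.9*0.24 = 7.656
CPT = 54.25 + 7.6 + 7.656 − 41 = 28.506 °C
Rounded to 0.1 °C: CPT ≈ 28.5 °C

28.5 °C


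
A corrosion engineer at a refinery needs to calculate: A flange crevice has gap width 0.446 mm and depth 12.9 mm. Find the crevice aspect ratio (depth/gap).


Aspect ratio = depth / gap
Ratio = 12.9 / 0.446 = 28.9

28.9


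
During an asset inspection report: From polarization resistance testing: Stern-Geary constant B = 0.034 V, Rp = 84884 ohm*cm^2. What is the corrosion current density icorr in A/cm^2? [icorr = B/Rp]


Apply the Stern-Geary relation: icorr = B / Rp
icorr = 0.034 / 84884 = 4.005×10^-7 A/cm^2

4.005×10^-7 A/cm^2


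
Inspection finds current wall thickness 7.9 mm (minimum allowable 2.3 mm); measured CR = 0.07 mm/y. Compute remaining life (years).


Apply the remaining-life relation: RL = (t_current − t_min) / CR
RL = (7.9 − 2.3) / 0.07 = 5.6 / 0.07 = 80.0 years

80.0 years


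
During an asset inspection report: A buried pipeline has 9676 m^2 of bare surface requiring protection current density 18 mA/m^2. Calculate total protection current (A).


I = area * current density, then convert mA → A (÷1000)
I = 9676 * 18 / 1000 = 174.17 A

174.17 A


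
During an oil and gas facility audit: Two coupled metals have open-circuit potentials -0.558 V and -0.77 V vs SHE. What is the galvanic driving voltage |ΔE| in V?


Driving voltage is the absolute potential difference.
|ΔE| = |-0.558 − (-0.77)| = 0.212 V

0.212 V


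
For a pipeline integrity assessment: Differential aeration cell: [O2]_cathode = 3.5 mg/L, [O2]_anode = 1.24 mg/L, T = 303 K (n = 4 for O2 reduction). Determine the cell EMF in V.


Apply the Nernst concentration-cell relation: E = (RT/nF)*ln(C_cathode/C_anode)
RT/nF = 8.314*303/(4*96485) = 0.00652729 V
ln(3.5/1.24) = 1.03765
E = 0.00652729 * 1.03765 = 0.00677 V

0.00677 V


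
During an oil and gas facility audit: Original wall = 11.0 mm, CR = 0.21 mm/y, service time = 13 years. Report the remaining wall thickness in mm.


Remaining wall = original − CR × time
t = 11.0 − 0.21*13 = 11.0 − 2.73 = 8.27 mm

8.27 mm


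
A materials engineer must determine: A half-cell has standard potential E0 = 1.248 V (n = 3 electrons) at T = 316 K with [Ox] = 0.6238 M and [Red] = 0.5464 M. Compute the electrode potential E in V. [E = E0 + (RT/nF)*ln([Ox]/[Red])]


Apply the Nernst equation: E = E0 + (RT/nF)*ln([Ox]/[Red])
Step 1: RT/nF = 8.314*316/(3*96485) = 0.00907645 V
Step 2: [Ox]/[Red] = 0.6238/0.5464 = 1.141654
Step 3: ln(1.141654) = 0.132478
Step 4: correction = 0.00907645 * 0.132478 = 0.001 V
E = 1.248 + 0.001 = 1.249 V

1.249 V


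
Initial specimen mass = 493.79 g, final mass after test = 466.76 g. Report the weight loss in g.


Weight loss = initial − final
WL = 493.79 − 466.76 = 27.03 g

27.03 g


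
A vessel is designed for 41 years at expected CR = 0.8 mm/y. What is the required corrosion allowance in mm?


Corrosion allowance = CR × design life
CA = 0.8 * 41 = 32.8 mm

32.8 mm


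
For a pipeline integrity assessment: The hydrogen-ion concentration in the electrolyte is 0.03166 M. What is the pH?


pH = −log10[H+]
pH = −log10(0.03166) = 1.5

1.5


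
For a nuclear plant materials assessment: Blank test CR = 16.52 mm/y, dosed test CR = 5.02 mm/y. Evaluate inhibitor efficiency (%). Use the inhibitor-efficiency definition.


Apply the inhibitor-efficiency definition: IE = (CR_blank − CR_inh)/CR_blank × 100
IE = (16.52 − 5.02) / 16.52 × 100
IE = 11.5 / 16.52 × 100 = 69.6 %

69.6 %


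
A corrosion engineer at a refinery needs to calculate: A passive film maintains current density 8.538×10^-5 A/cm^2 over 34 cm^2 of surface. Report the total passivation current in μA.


I = i_pass * A, then convert A → μA (×10^6)
I = 8.538×10^-5 * 34 * 10^6 = 2902.92 μA

2902.92 μA


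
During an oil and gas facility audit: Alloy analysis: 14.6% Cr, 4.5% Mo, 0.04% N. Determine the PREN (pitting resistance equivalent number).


Apply the PREN formula: PREN = Cr + 3.3*Mo + 16*N
PREN = 14.6 + 3.3*4.5 + 16*0.04
PREN = 14.6 + 14.85 + 0.64 = 30.09

30.09


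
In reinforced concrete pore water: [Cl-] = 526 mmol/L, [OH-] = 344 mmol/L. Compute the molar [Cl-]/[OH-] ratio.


Threshold parameter = [Cl-] / [OH-] (molar basis; both in mmol/L, so units cancel)
Ratio = 526 / 344 = 1.53

1.53


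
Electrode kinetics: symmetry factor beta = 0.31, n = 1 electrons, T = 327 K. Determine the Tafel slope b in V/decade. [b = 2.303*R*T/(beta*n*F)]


Apply the Tafel slope relation: b = 2.303*R*T/(beta*n*F)
Numerator: 2.303 * 8.314 * 327 = 6261.12
Denominator: 0.31 * 1 * 96485 = 29910.35
b = 6261.12 / 29910.35 = 0.209 V/decade

0.209 V/decade


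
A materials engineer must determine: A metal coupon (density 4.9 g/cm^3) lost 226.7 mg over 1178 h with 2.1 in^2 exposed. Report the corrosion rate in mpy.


Apply the mpy weight-loss relation: CR = 534 * W / (D * A * T)
Numerator: 534 * 226.7 = 121057.8
Denominator: 4.9 * 2.1 * 1178 = 12121.62
CR = 121057.8 / 12121.62 = 9.98693 mpy

9.98693 mpy


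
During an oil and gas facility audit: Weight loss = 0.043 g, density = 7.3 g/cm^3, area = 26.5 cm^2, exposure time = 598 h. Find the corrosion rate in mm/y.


Apply the mm/y weight-loss relation: CR = 87600 * W / (D * A * T)
Numerator: 87600 * 0.043 = 3766.8
Denominator: 7.3 * 26.5 * 598 = 115683.1
CR = 3766.8 / 115683.1 = 0.032561 mm/y

0.032561 mm/y


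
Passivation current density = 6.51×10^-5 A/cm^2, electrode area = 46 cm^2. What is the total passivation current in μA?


I = i_pass * A, then convert A → μA (×10^6)
I = 6.51×10^-5 * 46 * 10^6 = 2994.6 μA

2994.6 μA


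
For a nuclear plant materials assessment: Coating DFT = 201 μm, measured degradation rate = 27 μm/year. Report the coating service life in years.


Service life = thickness / degradation rate
Life = 201 / 27 = 7.4 years

7.4 years


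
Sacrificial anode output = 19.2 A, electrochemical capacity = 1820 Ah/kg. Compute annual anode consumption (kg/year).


Annual consumption = current * hours per year / capacity
Rate = 19.2 * 8760 / 1820 = 92.4 kg/year

92.4 kg/year


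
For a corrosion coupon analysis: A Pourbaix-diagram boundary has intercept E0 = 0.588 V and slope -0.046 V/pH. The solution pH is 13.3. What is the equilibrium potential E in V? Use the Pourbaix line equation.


Apply the Pourbaix line equation: E = E0 + slope*pH
E = 0.588 + (-0.046)*13.3 = 0.588 + (-0.6118) = -0.0238 V
Rounded to 4 decimal places: E = -0.0238 V

-0.0238 V


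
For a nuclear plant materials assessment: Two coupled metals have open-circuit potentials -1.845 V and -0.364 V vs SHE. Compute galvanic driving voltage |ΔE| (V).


Driving voltage is the absolute potential difference.
|ΔE| = |-1.845 − (-0.364)| = 1.481 V

1.481 V


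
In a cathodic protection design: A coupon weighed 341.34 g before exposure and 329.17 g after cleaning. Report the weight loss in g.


Weight loss = initial − final
WL = 341.34 − 329.17 = 12.17 g

12.17 g


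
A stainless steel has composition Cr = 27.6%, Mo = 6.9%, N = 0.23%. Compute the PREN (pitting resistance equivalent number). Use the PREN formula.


Apply the PREN formula: PREN = Cr + 3.3*Mo + 16*N
PREN = 27.6 + 3.3*6.9 + 16*0.23
PREN = 27.6 + 22.77 + 3.68 = 54.05

54.05


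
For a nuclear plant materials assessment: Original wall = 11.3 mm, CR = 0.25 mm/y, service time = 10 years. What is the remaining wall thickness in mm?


Remaining wall = original − CR × time
t = 11.3 − 0.25*10 = 11.3 − 2.5 = 8.8 mm

8.8 mm


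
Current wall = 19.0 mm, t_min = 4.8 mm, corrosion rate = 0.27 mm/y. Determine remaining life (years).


Apply the remaining-life relation: RL = (t_current − t_min) / CR
RL = (19.0 − 4.8) / 0.27 = 14.2 / 0.27 = 52.6 years

52.6 years


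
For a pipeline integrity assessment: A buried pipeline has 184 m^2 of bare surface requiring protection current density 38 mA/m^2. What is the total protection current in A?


I = area * current density, then convert mA → A (÷1000)
I = 184 * 38 / 1000 = 6.99 A

6.99 A


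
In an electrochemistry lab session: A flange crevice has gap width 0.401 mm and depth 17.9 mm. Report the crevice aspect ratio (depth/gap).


Aspect ratio = depth / gap
Ratio = 17.9 / 0.401 = 44.6

44.6


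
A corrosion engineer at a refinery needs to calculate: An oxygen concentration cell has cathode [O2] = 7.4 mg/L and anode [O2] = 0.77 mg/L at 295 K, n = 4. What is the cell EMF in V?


Apply the Nernst concentration-cell relation: E = (RT/nF)*ln(C_cathode/C_anode)
RT/nF = 8.314*295/(4*96485) = 0.00635495 V
ln(7.4/0.77) = 2.26284
E = 0.00635495 * 2.26284 = 0.01438 V

0.01438 V


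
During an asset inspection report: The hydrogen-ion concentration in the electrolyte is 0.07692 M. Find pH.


pH = −log10[H+]
pH = −log10(0.07692) = 1.11

1.11


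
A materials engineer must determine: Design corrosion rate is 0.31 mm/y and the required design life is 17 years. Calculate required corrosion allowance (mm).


Corrosion allowance = CR × design life
CA = 0.31 * 17 = 5.27 mm

5.27 mm


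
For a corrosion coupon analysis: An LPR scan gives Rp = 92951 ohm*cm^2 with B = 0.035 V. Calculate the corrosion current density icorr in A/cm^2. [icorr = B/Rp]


Apply the Stern-Geary relation: icorr = B / Rp
icorr = 0.035 / 92951 = 3.765×10^-7 A/cm^2

3.765×10^-7 A/cm^2


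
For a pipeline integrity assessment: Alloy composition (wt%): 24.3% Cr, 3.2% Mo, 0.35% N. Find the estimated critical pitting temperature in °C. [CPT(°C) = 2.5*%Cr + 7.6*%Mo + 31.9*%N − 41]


Apply the ASTM G48 empirical CPT estimate: CPT(°C) = 2.5*%Cr + 7.6*%Mo + 31.9*%N − 41
2.5*24.3 = 60.75; 7.6*3.2 = 24.32; 31.9*0.35 = 11.165
CPT = 60.75 + 24.32 + 11.165 − 41 = 55.235 °C
Rounded to 0.1 °C: CPT ≈ 55.2 °C

55.2 °C


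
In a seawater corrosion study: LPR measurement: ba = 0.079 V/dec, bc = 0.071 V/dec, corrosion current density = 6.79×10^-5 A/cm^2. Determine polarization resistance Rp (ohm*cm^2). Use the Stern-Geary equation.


Apply the Stern-Geary equation: Rp = ba*bc / (2.303*icorr*(ba+bc))
ba*bc = 0.079*0.071 = 0.005609
ba+bc = 0.15; 2.303*icorr*(ba+bc) = 2.303*6.79×10^-5*0.15 = 2.3456055×10^-5
Rp = 0.005609 / 2.3456055×10^-5 = 239.1 ohm*cm^2

239.1 ohm*cm^2


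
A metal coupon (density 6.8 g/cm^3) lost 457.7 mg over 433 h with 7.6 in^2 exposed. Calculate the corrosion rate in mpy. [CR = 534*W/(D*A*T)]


Apply the mpy weight-loss relation: CR = 534 * W / (D * A * T)
Numerator: 534 * 457.7 = 244411.8
Denominator: 6.8 * 7.6 * 433 = 22377.44
CR = 244411.8 / 22377.44 = 10.92224 mpy

10.92224 mpy


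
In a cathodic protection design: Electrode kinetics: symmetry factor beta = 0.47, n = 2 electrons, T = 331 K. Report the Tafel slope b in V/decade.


Apply the Tafel slope relation: b = 2.303*R*T/(beta*n*F)
Numerator: 2.303 * 8.314 * 331 = 6337.7
Denominator: 0.47 * 2 * 96485 = 90695.9
b = 6337.7 / 90695.9 = 0.0699 V/decade

0.0699 V/decade


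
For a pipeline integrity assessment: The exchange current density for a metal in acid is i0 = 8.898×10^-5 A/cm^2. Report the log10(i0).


i0 = 8.898×10^-5 A/cm^2
log10(i0) = -4.051

-4.051


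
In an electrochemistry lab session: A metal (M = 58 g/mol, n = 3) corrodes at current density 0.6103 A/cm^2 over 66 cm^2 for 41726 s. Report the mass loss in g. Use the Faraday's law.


Apply Faraday's law: m = i*A*t*M / (n*F)
Total charge passed Q = i*A*t = 0.6103*66*41726 = 1680714.9348 C
m = Q*M/(n*F) = 1680714.9348*58/(3*96485) = 336.776 g

336.776 g


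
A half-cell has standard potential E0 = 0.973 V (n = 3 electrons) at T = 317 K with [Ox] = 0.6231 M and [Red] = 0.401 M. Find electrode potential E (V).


Apply the Nernst equation: E = E0 + (RT/nF)*ln([Ox]/[Red])
Step 1: RT/nF = 8.314*317/(3*96485) = 0.00910517 V
Step 2: [Ox]/[Red] = 0.6231/0.401 = 1.553865
Step 3: ln(1.553865) = 0.440745
Step 4: correction = 0.00910517 * 0.440745 = 0.004 V
E = 0.973 + 0.004 = 0.977 V

0.977 V


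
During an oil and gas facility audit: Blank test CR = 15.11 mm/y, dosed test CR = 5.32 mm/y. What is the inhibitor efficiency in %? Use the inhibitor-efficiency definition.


Apply the inhibitor-efficiency definition: IE = (CR_blank − CR_inh)/CR_blank × 100
IE = (15.11 − 5.32) / 15.11 × 100
IE = 9.79 / 15.11 × 100 = 64.8 %

64.8 %


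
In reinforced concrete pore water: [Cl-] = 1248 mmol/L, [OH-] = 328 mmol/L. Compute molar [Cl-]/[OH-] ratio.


Threshold parameter = [Cl-] / [OH-] (molar basis; both in mmol/L, so units cancel)
Ratio = 1248 / 328 = 3.8

3.8


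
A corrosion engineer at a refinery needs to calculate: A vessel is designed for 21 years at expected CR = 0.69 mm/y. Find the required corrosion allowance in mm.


Corrosion allowance = CR × design life
CA = 0.69 * 21 = 14.49 mm

14.49 mm


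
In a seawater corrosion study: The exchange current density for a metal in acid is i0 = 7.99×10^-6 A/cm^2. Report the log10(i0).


i0 = 7.99×10^-6 A/cm^2
log10(i0) = -5.097

-5.097


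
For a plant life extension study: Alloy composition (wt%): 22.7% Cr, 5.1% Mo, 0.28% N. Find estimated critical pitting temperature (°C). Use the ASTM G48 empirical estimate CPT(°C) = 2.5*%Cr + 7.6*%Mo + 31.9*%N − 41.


Apply the ASTM G48 empirical CPT estimate: CPT(°C) = 2.5*%Cr + 7.6*%Mo + 31.9*%N − 41
2.5*22.7 = 56.75; 7.6*5.1 = 38.76; 31.9*0.28 = 8.932
CPT = 56.75 + 38.76 + 8.932 − 41 = 63.442 °C
Rounded to 0.1 °C: CPT ≈ 63.4 °C

63.4 °C


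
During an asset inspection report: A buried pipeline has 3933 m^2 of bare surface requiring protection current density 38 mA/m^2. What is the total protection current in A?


I = area * current density, then convert mA → A (÷1000)
I = 3933 * 38 / 1000 = 149.45 A

149.45 A


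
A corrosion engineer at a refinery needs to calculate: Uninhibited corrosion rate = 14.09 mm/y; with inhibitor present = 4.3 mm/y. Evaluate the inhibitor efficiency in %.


Apply the inhibitor-efficiency definition: IE = (CR_blank − CR_inh)/CR_blank × 100
IE = (14.09 − 4.3) / 14.09 × 100
IE = 9.79 / 14.09 × 100 = 69.5 %

69.5 %


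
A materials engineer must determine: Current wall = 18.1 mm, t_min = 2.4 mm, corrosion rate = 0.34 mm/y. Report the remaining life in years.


Apply the remaining-life relation: RL = (t_current − t_min) / CR
RL = (18.1 − 2.4) / 0.34 = 15.7 / 0.34 = 46.2 years

46.2 years


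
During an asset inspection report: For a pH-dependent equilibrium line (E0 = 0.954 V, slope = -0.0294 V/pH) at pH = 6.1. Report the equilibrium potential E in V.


Apply the Pourbaix line equation: E = E0 + slope*pH
E = 0.954 + (-0.0294)*6.1 = 0.954 + (-0.17934) = 0.77466 V
Rounded to 4 decimal places: E = 0.7747 V

0.7747 V


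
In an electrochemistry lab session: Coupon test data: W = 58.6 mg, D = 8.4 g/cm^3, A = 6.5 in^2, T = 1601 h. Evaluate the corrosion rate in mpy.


Apply the mpy weight-loss relation: CR = 534 * W / (D * A * T)
Numerator: 534 * 58.6 = 31292.4
Denominator: 8.4 * 6.5 * 1601 = 87414.6
CR = 31292.4 / 87414.6 = 0.35798 mpy

0.35798 mpy


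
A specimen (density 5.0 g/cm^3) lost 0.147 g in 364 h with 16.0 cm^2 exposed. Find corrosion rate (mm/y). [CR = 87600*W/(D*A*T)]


Apply the mm/y weight-loss relation: CR = 87600 * W / (D * A * T)
Numerator: 87600 * 0.147 = 12877.2
Denominator: 5.0 * 16.0 * 364 = 29120.0
CR = 12877.2 / 29120.0 = 0.4422 mm/y

0.4422 mm/y


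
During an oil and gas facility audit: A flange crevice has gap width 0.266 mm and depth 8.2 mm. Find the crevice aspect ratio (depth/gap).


Aspect ratio = depth / gap
Ratio = 8.2 / 0.266 = 30.8

30.8


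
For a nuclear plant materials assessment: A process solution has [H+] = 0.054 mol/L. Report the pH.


pH = −log10[H+]
pH = −log10(0.054) = 1.27

1.27


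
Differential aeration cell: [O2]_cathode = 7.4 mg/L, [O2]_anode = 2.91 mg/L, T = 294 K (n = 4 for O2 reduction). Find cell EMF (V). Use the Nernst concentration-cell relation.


Apply the Nernst concentration-cell relation: E = (RT/nF)*ln(C_cathode/C_anode)
RT/nF = 8.314*294/(4*96485) = 0.00633341 V
ln(7.4/2.91) = 0.93333
E = 0.00633341 * 0.93333 = 0.00591 V

0.00591 V


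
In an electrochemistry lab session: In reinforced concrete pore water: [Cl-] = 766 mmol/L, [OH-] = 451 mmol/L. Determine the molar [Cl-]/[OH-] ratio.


Threshold parameter = [Cl-] / [OH-] (molar basis; both in mmol/L, so units cancel)
Ratio = 766 / 451 = 1.7

1.7


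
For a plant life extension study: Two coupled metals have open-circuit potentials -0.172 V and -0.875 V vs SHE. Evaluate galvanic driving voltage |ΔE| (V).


Driving voltage is the absolute potential difference.
|ΔE| = |-0.172 − (-0.875)| = 0.703 V

0.703 V


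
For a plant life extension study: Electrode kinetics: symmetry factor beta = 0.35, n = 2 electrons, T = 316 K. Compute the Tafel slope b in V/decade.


Apply the Tafel slope relation: b = 2.303*R*T/(beta*n*F)
Numerator: 2.303 * 8.314 * 316 = 6050.5
Denominator: 0.35 * 2 * 96485 = 67539.5
b = 6050.5 / 67539.5 = 0.09 V/decade

0.09 V/decade


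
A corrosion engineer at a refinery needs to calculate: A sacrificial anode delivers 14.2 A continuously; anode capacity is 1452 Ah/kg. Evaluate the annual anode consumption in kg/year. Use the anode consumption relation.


Annual consumption = current * hours per year / capacity
Rate = 14.2 * 8760 / 1452 = 85.7 kg/year

85.7 kg/year


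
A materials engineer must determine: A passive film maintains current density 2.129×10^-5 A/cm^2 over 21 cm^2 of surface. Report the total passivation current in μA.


I = i_pass * A, then convert A → μA (×10^6)
I = 2.129×10^-5 * 21 * 10^6 = 447.09 μA

447.09 μA


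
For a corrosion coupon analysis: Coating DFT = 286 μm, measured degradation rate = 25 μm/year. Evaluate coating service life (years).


Service life = thickness / degradation rate
Life = 286 / 25 = 11.4 years

11.4 years


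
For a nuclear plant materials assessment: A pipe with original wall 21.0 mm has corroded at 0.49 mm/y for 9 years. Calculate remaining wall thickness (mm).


Remaining wall = original − CR × time
t = 21.0 − 0.49*9 = 21.0 − 4.41 = 16.59 mm

16.59 mm


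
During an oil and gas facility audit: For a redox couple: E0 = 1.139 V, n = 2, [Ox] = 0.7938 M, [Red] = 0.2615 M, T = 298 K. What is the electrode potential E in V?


Apply the Nernst equation: E = E0 + (RT/nF)*ln([Ox]/[Red])
Step 1: RT/nF = 8.314*298/(2*96485) = 0.01283916 V
Step 2: [Ox]/[Red] = 0.7938/0.2615 = 3.035564
Step 3: ln(3.035564) = 1.110397
Step 4: correction = 0.01283916 * 1.110397 = 0.014 V
E = 1.139 + 0.014 = 1.153 V

1.153 V


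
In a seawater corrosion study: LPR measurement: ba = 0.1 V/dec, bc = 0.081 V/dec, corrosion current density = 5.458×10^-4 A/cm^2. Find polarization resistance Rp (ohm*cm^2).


Apply the Stern-Geary equation: Rp = ba*bc / (2.303*icorr*(ba+bc))
ba*bc = 0.1*0.081 = 0.0081
ba+bc = 0.181; 2.303*icorr*(ba+bc) = 2.303*5.458×10^-4*0.181 = 2.2751291×10^-4
Rp = 0.0081 / 2.2751291×10^-4 = 35.6 ohm*cm^2

35.6 ohm*cm^2


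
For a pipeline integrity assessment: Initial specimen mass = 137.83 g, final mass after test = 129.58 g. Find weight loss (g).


Weight loss = initial − final
WL = 137.83 − 129.58 = 8.25 g

8.25 g


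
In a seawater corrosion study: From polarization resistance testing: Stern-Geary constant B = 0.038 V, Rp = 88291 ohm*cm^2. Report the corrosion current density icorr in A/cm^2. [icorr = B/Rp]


Apply the Stern-Geary relation: icorr = B / Rp
icorr = 0.038 / 88291 = 4.304×10^-7 A/cm^2

4.304×10^-7 A/cm^2


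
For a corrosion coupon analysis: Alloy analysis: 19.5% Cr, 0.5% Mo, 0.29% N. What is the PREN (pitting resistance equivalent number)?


Apply the PREN formula: PREN = Cr + 3.3*Mo + 16*N
PREN = 19.5 + 3.3*0.5 + 16*0.29
PREN = 19.5 + 1.65 + 4.64 = 25.79

25.79


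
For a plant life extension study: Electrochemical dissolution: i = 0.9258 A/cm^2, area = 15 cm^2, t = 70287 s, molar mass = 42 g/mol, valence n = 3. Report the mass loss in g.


Apply Faraday's law: m = i*A*t*M / (n*F)
Total charge passed Q = i*A*t = 0.9258*15*70287 = 976075.569 C
m = Q*M/(n*F) = 976075.569*42/(3*96485) = 141.62883 g

141.62883 g


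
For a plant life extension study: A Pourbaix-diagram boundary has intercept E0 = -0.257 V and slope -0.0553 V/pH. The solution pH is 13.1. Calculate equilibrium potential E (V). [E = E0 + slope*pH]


Apply the Pourbaix line equation: E = E0 + slope*pH
E = -0.257 + (-0.0553)*13.1 = -0.257 + (-0.72443) = -0.98143 V
Rounded to 3 decimal places: E = -0.981 V

-0.981 V


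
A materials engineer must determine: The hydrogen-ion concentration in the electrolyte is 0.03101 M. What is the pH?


pH = −log10[H+]
pH = −log10(0.03101) = 1.51

1.51


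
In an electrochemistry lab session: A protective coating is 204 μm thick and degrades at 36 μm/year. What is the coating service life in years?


Service life = thickness / degradation rate
Life = 204 / 36 = 5.7 years

5.7 years


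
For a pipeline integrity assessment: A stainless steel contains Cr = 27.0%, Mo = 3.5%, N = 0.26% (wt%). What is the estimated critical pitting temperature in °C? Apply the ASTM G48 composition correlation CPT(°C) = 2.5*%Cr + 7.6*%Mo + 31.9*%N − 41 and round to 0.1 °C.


Apply the ASTM G48 empirical CPT estimate: CPT(°C) = 2.5*%Cr + 7.6*%Mo + 31.9*%N − 41
2.5*27.0 = 67.5; 7.6*3.5 = 26.6; 31.9*0.26 = 8.294
CPT = 67.5 + 26.6 + 8.294 − 41 = 61.394 °C
Rounded to 0.1 °C: CPT ≈ 61.4 °C

61.4 °C


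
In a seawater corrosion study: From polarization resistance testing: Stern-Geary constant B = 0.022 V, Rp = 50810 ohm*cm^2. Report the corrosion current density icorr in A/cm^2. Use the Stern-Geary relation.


Apply the Stern-Geary relation: icorr = B / Rp
icorr = 0.022 / 50810 = 4.33×10^-7 A/cm^2

4.33×10^-7 A/cm^2


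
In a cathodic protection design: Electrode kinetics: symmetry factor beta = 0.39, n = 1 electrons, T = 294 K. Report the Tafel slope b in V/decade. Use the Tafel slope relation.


Apply the Tafel slope relation: b = 2.303*R*T/(beta*n*F)
Numerator: 2.303 * 8.314 * 294 = 5629.26
Denominator: 0.39 * 1 * 96485 = 37629.15
b = 5629.26 / 37629.15 = 0.15 V/decade

0.15 V/decade


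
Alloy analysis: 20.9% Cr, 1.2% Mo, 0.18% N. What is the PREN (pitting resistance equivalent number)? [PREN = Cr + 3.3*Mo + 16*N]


Apply the PREN formula: PREN = Cr + 3.3*Mo + 16*N
PREN = 20.9 + 3.3*1.2 + 16*0.18
PREN = 20.9 + 3.96 + 2.88 = 27.74

27.74


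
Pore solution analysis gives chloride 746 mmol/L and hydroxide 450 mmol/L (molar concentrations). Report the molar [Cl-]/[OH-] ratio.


Threshold parameter = [Cl-] / [OH-] (molar basis; both in mmol/L, so units cancel)
Ratio = 746 / 450 = 1.66

1.66


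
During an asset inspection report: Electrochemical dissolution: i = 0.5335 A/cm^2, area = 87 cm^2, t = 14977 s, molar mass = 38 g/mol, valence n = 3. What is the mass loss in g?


Apply Faraday's law: m = i*A*t*M / (n*F)
Total charge passed Q = i*A*t = 0.5335*87*14977 = 695149.9665 C
m = Q*M/(n*F) = 695149.9665*38/(3*96485) = 91.26012 g

91.26012 g


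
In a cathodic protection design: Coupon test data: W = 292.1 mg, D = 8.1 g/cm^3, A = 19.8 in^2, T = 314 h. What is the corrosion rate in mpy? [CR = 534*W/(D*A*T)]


Apply the mpy weight-loss relation: CR = 534 * W / (D * A * T)
Numerator: 534 * 292.1 = 155981.4
Denominator: 8.1 * 19.8 * 314 = 50359.32
CR = 155981.4 / 50359.32 = 3.09737 mpy

3.09737 mpy


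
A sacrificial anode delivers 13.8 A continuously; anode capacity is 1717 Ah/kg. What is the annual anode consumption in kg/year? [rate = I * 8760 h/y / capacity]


Annual consumption = current * hours per year / capacity
Rate = 13.8 * 8760 / 1717 = 70.4 kg/year

70.4 kg/year


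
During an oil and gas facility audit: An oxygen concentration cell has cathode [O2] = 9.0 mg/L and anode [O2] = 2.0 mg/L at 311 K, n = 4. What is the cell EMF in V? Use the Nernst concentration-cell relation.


Apply the Nernst concentration-cell relation: E = (RT/nF)*ln(C_cathode/C_anode)
RT/nF = 8.314*311/(4*96485) = 0.00669963 V
ln(9.0/2.0) = 1.50408
E = 0.00669963 * 1.50408 = 0.01008 V

0.01008 V


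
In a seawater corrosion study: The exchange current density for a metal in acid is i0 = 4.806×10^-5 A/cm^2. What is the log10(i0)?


i0 = 4.806×10^-5 A/cm^2
log10(i0) = -4.318

-4.318


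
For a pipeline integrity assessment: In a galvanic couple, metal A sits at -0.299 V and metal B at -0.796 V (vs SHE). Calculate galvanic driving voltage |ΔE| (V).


Driving voltage is the absolute potential difference.
|ΔE| = |-0.299 − (-0.796)| = 0.497 V

0.497 V


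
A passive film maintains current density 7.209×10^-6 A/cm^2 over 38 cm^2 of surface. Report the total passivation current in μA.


I = i_pass * A, then convert A → μA (×10^6)
I = 7.209×10^-6 * 38 * 10^6 = 273.94 μA

273.94 μA


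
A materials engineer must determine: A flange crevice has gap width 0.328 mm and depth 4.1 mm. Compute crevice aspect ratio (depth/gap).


Aspect ratio = depth / gap
Ratio = 4.1 / 0.328 = 12.5

12.5


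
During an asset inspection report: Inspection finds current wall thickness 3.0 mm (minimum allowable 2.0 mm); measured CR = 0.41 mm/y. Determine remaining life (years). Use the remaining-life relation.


Apply the remaining-life relation: RL = (t_current − t_min) / CR
RL = (3.0 − 2.0) / 0.41 = 1.0 / 0.41 = 2.4 years

2.4 years


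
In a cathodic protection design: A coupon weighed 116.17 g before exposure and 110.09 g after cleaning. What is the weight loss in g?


Weight loss = initial − final
WL = 116.17 − 110.09 = 6.08 g

6.08 g


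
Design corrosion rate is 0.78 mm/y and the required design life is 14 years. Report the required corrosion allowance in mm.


Corrosion allowance = CR × design life
CA = 0.78 * 14 = 10.92 mm

10.92 mm


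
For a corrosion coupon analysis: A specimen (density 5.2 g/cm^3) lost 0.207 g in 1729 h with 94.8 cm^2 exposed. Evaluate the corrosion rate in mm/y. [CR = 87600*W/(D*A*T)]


Apply the mm/y weight-loss relation: CR = 87600 * W / (D * A * T)
Numerator: 87600 * 0.207 = 18133.2
Denominator: 5.2 * 94.8 * 1729 = 852327.84
CR = 18133.2 / 852327.84 = 0.0213 mm/y

0.0213 mm/y


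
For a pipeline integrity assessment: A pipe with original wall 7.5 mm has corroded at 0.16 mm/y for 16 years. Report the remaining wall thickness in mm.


Remaining wall = original − CR × time
t = 7.5 − 0.16*16 = 7.5 − 2.56 = 4.94 mm

4.94 mm


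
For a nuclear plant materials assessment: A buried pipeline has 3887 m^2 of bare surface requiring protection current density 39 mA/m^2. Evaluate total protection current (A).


I = area * current density, then convert mA → A (÷1000)
I = 3887 * 39 / 1000 = 151.59 A

151.59 A


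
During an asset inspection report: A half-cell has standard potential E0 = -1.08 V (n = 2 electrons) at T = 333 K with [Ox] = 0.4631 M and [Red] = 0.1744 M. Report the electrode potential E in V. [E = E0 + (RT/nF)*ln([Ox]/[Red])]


Apply the Nernst equation: E = E0 + (RT/nF)*ln([Ox]/[Red])
Step 1: RT/nF = 8.314*333/(2*96485) = 0.01434711 V
Step 2: [Ox]/[Red] = 0.4631/0.1744 = 2.65539
Step 3: ln(2.65539) = 0.976592
Step 4: correction = 0.01434711 * 0.976592 = 0.014 V
E = -1.08 + 0.014 = -1.066 V

-1.066 V


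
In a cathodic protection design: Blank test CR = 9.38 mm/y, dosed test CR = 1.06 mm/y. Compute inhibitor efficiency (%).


Apply the inhibitor-efficiency definition: IE = (CR_blank − CR_inh)/CR_blank × 100
IE = (9.38 − 1.06) / 9.38 × 100
IE = 8.32 / 9.38 × 100 = 88.7 %

88.7 %


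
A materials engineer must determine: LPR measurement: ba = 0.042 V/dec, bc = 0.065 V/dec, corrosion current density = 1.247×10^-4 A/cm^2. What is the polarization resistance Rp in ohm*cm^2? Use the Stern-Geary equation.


Apply the Stern-Geary equation: Rp = ba*bc / (2.303*icorr*(ba+bc))
ba*bc = 0.042*0.065 = 0.00273
ba+bc = 0.107; 2.303*icorr*(ba+bc) = 2.303*1.247×10^-4*0.107 = 3.0728699×10^-5
Rp = 0.00273 / 3.0728699×10^-5 = 88.84 ohm*cm^2

88.84 ohm*cm^2


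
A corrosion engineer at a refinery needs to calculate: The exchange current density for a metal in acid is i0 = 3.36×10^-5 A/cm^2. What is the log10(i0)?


i0 = 3.36×10^-5 A/cm^2
log10(i0) = -4.474

-4.474


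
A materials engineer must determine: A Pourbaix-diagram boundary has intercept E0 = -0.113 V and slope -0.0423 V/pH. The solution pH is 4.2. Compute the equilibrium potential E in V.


Apply the Pourbaix line equation: E = E0 + slope*pH
E = -0.113 + (-0.0423)*4.2 = -0.113 + (-0.17766) = -0.29066 V
Rounded to 4 decimal places: E = -0.2907 V

-0.2907 V


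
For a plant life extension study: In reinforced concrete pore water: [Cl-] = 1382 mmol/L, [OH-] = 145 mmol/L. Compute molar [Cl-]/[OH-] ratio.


Threshold parameter = [Cl-] / [OH-] (molar basis; both in mmol/L, so units cancel)
Ratio = 1382 / 145 = 9.53

9.53
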